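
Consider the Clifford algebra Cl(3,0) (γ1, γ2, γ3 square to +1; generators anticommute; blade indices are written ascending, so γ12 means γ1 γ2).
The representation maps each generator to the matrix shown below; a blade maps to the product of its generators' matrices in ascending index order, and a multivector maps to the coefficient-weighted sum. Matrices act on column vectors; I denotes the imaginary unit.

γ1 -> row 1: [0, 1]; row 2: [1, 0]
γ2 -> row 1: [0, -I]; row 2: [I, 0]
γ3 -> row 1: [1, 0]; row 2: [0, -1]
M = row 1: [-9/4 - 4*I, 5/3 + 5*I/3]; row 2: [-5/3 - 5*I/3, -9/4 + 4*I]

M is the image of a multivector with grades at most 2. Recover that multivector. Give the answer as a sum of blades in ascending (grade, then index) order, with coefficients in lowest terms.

Method: 1, rho(γ1), rho(γ2), rho(γ3) form a trace-orthogonal basis of the 2x2 complex matrices (tr(X Y) = 2 if X = Y, else 0), so M = m0*1 + m1*rho(γ1) + m2*rho(γ2) + m3*rho(γ3) with m0 = tr(M)/2 = -9/4, m1 = tr(M rho(γ1))/2 = 0, m2 = tr(M rho(γ2))/2 = -5/3 + 5*I/3, m3 = tr(M rho(γ3))/2 = -4*I.
Multiplying table entries, the bivector images are rho(γ12) = I*rho(γ3), rho(γ13) = -I*rho(γ2), rho(γ23) = I*rho(γ1); with real blade coefficients the real parts of m0..m3 are the coefficients of 1, γ1, γ2, γ3 and the imaginary parts give the bivectors (γ23: Im m1, γ13: -Im m2, γ12: Im m3).
Answer: -9/4 - 5/3*γ2 - 4*γ12 - 5/3*γ13


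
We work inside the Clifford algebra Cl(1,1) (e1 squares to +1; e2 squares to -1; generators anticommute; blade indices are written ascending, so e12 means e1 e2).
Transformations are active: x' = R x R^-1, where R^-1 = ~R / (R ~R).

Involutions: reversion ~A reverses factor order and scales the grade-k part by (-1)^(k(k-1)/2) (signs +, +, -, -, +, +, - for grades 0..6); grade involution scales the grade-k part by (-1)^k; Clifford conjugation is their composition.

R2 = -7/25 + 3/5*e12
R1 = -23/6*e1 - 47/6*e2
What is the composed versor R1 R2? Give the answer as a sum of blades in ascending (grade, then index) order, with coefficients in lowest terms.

Distribute over the terms of R1 (each basis-blade product reordered to ascending indices, repeated generators contracted through their squares):
(-23/6*e1) R2 = 161/150*e1 - 23/10*e2
(-47/6*e2) R2 = -47/10*e1 + 329/150*e2
Summing the partial products and collecting blades:
Answer: -272/75*e1 - 8/75*e2


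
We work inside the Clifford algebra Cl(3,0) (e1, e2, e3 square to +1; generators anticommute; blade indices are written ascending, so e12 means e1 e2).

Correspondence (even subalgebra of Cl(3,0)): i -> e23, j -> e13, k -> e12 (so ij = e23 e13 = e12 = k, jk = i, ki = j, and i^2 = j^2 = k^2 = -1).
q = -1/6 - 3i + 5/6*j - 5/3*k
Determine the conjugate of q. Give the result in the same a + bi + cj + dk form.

In blades: q = -1/6 - 5/3*e12 + 5/6*e13 - 3*e23.
Quaternion conjugation is reversion on the even subalgebra: the scalar is fixed and every grade-2 blade flips sign, giving -1/6 + 5/3*e12 - 5/6*e13 + 3*e23; translating back:
Answer: -1/6 + 3i - 5/6*j + 5/3*k


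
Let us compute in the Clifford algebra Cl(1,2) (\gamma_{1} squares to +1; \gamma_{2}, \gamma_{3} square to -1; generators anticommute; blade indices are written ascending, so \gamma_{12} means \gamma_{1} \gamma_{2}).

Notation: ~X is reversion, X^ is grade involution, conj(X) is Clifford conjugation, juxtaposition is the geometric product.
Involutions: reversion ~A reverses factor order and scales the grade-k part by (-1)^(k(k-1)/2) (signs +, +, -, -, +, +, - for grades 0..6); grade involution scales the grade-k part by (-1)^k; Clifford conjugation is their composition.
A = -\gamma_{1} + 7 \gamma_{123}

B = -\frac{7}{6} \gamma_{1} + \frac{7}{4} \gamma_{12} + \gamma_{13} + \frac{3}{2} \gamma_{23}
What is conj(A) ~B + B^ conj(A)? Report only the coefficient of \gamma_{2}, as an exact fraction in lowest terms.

first term: -\frac{7}{6} + \frac{21}{2} \gamma_{1} + \frac{21}{4} \gamma_{2} - \frac{53}{4} \gamma_{3} - \frac{49}{6} \gamma_{23} - \frac{3}{2} \gamma_{123}
second term: \frac{7}{6} - \frac{21}{2} \gamma_{1} - \frac{35}{4} \gamma_{2} + \frac{45}{4} \gamma_{3} + \frac{49}{6} \gamma_{23} + \frac{3}{2} \gamma_{123}
Answer: -\frac{7}{2}


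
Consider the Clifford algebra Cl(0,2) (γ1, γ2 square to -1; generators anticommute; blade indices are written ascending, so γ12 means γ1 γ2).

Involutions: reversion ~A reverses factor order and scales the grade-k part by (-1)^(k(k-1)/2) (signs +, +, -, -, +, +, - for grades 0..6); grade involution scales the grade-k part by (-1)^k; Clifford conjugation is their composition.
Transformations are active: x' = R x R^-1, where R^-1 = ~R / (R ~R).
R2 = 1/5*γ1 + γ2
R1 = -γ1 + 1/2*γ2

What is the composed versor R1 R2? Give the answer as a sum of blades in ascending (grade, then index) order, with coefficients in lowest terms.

Distribute over the terms of R1 (each basis-blade product reordered to ascending indices, repeated generators contracted through their squares):
(-γ1) R2 = 1/5 - γ12
(1/2*γ2) R2 = -1/2 - 1/10*γ12
Summing the partial products and collecting blades:
Answer: -3/10 - 11/10*γ12


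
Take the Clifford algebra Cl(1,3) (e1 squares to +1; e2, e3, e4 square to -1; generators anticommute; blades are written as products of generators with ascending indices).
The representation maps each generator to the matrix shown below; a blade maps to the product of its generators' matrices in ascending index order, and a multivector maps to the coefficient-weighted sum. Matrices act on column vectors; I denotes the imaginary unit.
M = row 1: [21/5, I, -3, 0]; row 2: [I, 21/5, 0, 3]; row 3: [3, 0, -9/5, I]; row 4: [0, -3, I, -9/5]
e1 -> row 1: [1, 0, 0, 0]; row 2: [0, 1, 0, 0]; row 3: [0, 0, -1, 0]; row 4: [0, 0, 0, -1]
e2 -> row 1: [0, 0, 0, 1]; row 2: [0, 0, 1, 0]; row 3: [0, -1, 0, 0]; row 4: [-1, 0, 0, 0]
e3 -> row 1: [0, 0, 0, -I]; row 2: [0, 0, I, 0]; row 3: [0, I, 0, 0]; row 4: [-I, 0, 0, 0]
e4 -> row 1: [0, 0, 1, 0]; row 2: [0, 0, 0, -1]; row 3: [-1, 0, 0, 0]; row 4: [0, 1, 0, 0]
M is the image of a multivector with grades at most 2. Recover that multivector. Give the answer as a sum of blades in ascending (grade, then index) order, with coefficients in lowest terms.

Method: the blade images are trace-orthogonal — tr(rho(e_A) rho(e_B)^-1) = 4 if A = B and 0 otherwise — and rho(e_A)^-1 = (e_A)^2 * rho(e_A) with (e_A)^2 = +1 or -1, so the coefficient of e_A in the preimage is (e_A)^2 * tr(M rho(e_A))/4.
Nonzero projections over blades of grade <= 2: 1: (1)^2 = +1, tr(M 1) = 24/5, coefficient 6/5; e1: (e1)^2 = +1, tr(M rho(e1)) = 12, coefficient 3; e4: (e4)^2 = -1, tr(M rho(e4)) = 12, coefficient -3; e3 e4: (e3 e4)^2 = -1, tr(M rho(e3 e4)) = 4, coefficient -1. Every other blade of grade <= 2 projects to 0.
Answer: 6/5 + 3*e1 - 3*e4 - e3 e4


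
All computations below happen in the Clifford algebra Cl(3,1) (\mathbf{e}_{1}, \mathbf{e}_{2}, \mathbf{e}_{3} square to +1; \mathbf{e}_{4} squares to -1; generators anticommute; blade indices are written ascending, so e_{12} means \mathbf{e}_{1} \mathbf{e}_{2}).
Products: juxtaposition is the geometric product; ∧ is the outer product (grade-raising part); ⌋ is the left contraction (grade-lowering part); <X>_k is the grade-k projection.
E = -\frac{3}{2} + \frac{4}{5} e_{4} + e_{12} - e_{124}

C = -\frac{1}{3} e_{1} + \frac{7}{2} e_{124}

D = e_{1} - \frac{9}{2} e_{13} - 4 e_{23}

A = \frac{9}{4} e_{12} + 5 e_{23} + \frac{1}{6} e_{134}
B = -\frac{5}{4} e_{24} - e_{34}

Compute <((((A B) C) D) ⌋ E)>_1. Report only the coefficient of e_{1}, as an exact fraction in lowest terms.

step 1: -\frac{1}{6} e_{1} - \frac{45}{16} e_{14} - 5 e_{24} + \frac{25}{4} e_{34} + \frac{5}{24} e_{123} - \frac{9}{4} e_{1234}
step 2: \frac{1}{18} - \frac{35}{2} e_{1} + \frac{315}{32} e_{2} - \frac{63}{8} e_{3} - \frac{15}{16} e_{4} - \frac{5}{72} e_{23} - \frac{7}{12} e_{24} - \frac{35}{48} e_{34} - \frac{175}{8} e_{123} + \frac{5}{3} e_{124} - \frac{25}{12} e_{134} - \frac{3}{4} e_{234}
step 3: -\frac{160}{9} - \frac{17695}{144} e_{1} + \frac{1071}{16} e_{2} + \frac{315}{8} e_{3} - \frac{99}{8} e_{4} - \frac{305}{32} e_{12} + \frac{61}{8} e_{13} - \frac{75}{32} e_{14} - \frac{1591}{72} e_{23} - \frac{5}{4} e_{24} + \frac{1}{4} e_{34} + \frac{65795}{576} e_{123} - \frac{133}{24} e_{124} - \frac{305}{96} e_{134} + \frac{45}{4} e_{234} - \frac{15}{8} e_{1234}
step 4: \frac{24787}{480} - \frac{1051}{16} e_{1} - \frac{36065}{288} e_{2} - \frac{6841}{288} e_{4} - \frac{2171}{72} e_{12} + \frac{1071}{16} e_{14} + \frac{17695}{144} e_{24} + \frac{160}{9} e_{124}
step 5: -\frac{1051}{16} e_{1} - \frac{36065}{288} e_{2} - \frac{6841}{288} e_{4}
Answer: -\frac{1051}{16}


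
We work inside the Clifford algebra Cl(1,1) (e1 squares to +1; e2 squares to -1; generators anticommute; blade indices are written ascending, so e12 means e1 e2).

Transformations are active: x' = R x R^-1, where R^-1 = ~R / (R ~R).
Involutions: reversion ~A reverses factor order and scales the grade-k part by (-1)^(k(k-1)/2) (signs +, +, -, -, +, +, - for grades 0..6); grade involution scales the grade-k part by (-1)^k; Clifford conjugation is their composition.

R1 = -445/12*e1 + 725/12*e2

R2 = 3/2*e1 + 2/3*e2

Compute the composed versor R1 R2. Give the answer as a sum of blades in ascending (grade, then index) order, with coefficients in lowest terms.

Distribute over the terms of R1 (each basis-blade product reordered to ascending indices, repeated generators contracted through their squares):
(-445/12*e1) R2 = -445/8 - 445/18*e12
(725/12*e2) R2 = -725/18 - 725/8*e12
Summing the partial products and collecting blades:
Answer: -6905/72 - 8305/72*e12


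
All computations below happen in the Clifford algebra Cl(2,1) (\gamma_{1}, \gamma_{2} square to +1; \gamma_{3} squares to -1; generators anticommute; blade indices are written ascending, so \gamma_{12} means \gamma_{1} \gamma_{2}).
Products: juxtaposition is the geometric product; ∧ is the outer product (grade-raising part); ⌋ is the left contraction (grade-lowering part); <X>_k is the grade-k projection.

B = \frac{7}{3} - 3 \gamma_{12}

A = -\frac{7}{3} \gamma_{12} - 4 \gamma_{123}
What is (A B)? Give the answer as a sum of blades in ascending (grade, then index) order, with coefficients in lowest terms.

step 1: -7 - 12 \gamma_{3} - \frac{49}{9} \gamma_{12} - \frac{28}{3} \gamma_{123}
Answer: -7 - 12 \gamma_{3} - \frac{49}{9} \gamma_{12} - \frac{28}{3} \gamma_{123}


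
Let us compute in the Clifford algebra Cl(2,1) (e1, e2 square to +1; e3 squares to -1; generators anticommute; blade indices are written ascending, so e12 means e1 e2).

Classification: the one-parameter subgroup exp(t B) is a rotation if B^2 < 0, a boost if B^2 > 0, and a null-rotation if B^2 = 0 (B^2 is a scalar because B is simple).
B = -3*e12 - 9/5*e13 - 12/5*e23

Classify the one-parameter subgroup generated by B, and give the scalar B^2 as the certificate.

B^2 term by term: the squares give (-3)^2*(e12)^2 + (-9/5)^2*(e13)^2 + (-12/5)^2*(e23)^2 = 9*(-1) + 81/25*(+1) + 144/25*(+1) = 0 (each basis 2-blade squares to minus the product of its generators' squares); cross terms between blades sharing an index anticommute and cancel. So B^2 = 0.
Answer: null-rotation, certificate B^2 = 0. Because 0 is invariant under every versor sandwich, the classification follows from its sign alone.


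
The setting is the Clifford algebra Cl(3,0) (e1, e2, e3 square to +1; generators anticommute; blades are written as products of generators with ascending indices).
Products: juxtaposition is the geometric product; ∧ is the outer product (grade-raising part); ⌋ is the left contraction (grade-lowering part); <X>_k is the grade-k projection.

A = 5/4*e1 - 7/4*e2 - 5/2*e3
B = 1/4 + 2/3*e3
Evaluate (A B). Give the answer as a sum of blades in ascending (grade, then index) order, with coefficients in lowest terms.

step 1: -5/3 + 5/16*e1 - 7/16*e2 - 5/8*e3 + 5/6*e1 e3 - 7/6*e2 e3
Answer: -5/3 + 5/16*e1 - 7/16*e2 - 5/8*e3 + 5/6*e1 e3 - 7/6*e2 e3


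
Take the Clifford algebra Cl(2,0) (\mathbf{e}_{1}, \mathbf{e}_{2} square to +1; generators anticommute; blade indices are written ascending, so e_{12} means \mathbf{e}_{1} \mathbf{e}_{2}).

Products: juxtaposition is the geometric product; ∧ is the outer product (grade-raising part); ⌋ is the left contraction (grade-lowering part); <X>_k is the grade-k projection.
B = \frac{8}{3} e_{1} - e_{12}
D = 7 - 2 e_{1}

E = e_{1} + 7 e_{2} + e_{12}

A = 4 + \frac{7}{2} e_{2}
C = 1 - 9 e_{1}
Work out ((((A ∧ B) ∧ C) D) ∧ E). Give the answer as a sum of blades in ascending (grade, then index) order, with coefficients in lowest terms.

step 1: \frac{32}{3} e_{1} - \frac{40}{3} e_{12}
step 2: \frac{32}{3} e_{1} - \frac{40}{3} e_{12}
step 3: -\frac{64}{3} + \frac{224}{3} e_{1} - \frac{80}{3} e_{2} - \frac{280}{3} e_{12}
step 4: -\frac{64}{3} e_{1} - \frac{448}{3} e_{2} + 528 e_{12}
Answer: -\frac{64}{3} e_{1} - \frac{448}{3} e_{2} + 528 e_{12}


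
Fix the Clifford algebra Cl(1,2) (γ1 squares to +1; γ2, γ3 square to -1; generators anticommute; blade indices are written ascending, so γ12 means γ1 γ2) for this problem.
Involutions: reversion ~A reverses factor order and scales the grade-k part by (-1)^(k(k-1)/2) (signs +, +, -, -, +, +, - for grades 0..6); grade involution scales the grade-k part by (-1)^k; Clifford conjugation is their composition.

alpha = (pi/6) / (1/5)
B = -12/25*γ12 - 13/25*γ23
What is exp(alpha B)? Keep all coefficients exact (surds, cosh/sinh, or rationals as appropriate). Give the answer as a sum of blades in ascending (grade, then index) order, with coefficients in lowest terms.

B^2 term by term: the squares give (-12/25)^2*(γ12)^2 + (-13/25)^2*(γ23)^2 = 144/625*(+1) + 169/625*(-1) = -1/25 (each basis 2-blade squares to minus the product of its generators' squares); cross terms between blades sharing an index anticommute and cancel. So B^2 = -1/25.
B^2 = -1/25 — the series telescopes trigonometrically here: l = 1/5, alpha*l = pi/6, so exp(alpha B) = cos(pi/6) + (sin(pi/6)/(1/5))*B = sqrt(3)/2 + (5/2)*B.
Answer: sqrt(3)/2 - 6/5*γ12 - 13/10*γ23


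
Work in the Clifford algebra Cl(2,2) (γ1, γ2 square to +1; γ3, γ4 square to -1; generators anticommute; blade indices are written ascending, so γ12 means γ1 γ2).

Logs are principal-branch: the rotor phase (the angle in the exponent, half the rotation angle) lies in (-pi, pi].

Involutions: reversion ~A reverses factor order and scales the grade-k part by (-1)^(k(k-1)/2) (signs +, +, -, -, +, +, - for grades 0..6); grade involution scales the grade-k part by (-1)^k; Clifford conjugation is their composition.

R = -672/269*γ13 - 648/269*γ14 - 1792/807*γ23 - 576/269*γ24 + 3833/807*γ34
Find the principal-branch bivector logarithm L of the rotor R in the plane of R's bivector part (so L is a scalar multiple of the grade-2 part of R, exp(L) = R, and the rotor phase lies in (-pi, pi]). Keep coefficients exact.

The scalar part of R is 0, which fixes the principal-branch rotor phase; the unit plane is then the bivector part divided by the sine of that phase, and L is that plane scaled by the phase.
Concretely: cos(phase) = 0 gives phase = ±pi/2, and since phase/sin(phase) is even the sign is immaterial: L = (phase/sin(phase)) * <R>_2 = (pi/2) * <R>_2.
Answer: -336*pi/269*γ13 - 324*pi/269*γ14 - 896*pi/807*γ23 - 288*pi/269*γ24 + 3833*pi/1614*γ34


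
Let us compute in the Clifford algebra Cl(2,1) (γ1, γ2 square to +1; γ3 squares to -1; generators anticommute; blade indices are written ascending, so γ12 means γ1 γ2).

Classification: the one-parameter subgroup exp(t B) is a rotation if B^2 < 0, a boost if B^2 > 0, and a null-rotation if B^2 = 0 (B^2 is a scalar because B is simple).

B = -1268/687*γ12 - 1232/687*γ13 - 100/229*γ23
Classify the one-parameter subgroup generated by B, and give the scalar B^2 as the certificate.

B^2 term by term: the squares give (-1268/687)^2*(γ12)^2 + (-1232/687)^2*(γ13)^2 + (-100/229)^2*(γ23)^2 = 1607824/471969*(-1) + 1517824/471969*(+1) + 10000/52441*(+1) = 0 (each basis 2-blade squares to minus the product of its generators' squares); cross terms between blades sharing an index anticommute and cancel. So B^2 = 0.
Answer: null-rotation, certificate B^2 = 0. The scalar 0 is the complete invariant here: its sign names the subgroup type.


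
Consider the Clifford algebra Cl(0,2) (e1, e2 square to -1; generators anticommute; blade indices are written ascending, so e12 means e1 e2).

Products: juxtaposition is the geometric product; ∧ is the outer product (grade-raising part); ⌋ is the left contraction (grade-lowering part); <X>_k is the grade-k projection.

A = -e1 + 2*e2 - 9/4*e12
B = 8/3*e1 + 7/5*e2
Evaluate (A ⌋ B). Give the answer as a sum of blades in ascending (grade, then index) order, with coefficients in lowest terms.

step 1: -2/15
Answer: -2/15


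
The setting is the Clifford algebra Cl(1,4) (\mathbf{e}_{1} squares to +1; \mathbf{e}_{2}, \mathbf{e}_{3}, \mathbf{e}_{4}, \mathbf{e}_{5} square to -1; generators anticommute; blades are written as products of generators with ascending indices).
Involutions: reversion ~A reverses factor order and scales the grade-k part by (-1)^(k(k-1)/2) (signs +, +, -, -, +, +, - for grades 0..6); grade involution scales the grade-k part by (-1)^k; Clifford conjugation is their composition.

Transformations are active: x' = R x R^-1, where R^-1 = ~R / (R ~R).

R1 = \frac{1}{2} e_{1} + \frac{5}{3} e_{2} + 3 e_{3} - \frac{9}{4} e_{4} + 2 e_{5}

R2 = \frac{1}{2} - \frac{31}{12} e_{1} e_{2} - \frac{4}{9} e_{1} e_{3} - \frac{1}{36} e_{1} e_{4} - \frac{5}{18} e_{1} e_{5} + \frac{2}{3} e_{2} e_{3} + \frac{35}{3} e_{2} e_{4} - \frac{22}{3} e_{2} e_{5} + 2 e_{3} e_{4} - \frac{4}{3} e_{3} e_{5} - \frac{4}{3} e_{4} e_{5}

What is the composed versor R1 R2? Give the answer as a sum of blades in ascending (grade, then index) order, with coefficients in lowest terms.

Distribute over the terms of R1 (each basis-blade product reordered to ascending indices, repeated generators contracted through their squares):
(\frac{1}{2} e_{1}) R2 = \frac{1}{4} e_{1} - \frac{31}{24} e_{2} - \frac{2}{9} e_{3} - \frac{1}{72} e_{4} - \frac{5}{36} e_{5} + \frac{1}{3} e_{1} e_{2} e_{3} + \frac{35}{6} e_{1} e_{2} e_{4} - \frac{11}{3} e_{1} e_{2} e_{5} + e_{1} e_{3} e_{4} - \frac{2}{3} e_{1} e_{3} e_{5} - \frac{2}{3} e_{1} e_{4} e_{5}
(\frac{5}{3} e_{2}) R2 = -\frac{155}{36} e_{1} + \frac{5}{6} e_{2} - \frac{10}{9} e_{3} - \frac{175}{9} e_{4} + \frac{110}{9} e_{5} + \frac{20}{27} e_{1} e_{2} e_{3} + \frac{5}{108} e_{1} e_{2} e_{4} + \frac{25}{54} e_{1} e_{2} e_{5} + \frac{10}{3} e_{2} e_{3} e_{4} - \frac{20}{9} e_{2} e_{3} e_{5} - \frac{20}{9} e_{2} e_{4} e_{5}
(3 e_{3}) R2 = -\frac{4}{3} e_{1} + 2 e_{2} + \frac{3}{2} e_{3} - 6 e_{4} + 4 e_{5} - \frac{31}{4} e_{1} e_{2} e_{3} + \frac{1}{12} e_{1} e_{3} e_{4} + \frac{5}{6} e_{1} e_{3} e_{5} - 35 e_{2} e_{3} e_{4} + 22 e_{2} e_{3} e_{5} - 4 e_{3} e_{4} e_{5}
(-\frac{9}{4} e_{4}) R2 = \frac{1}{16} e_{1} - \frac{105}{4} e_{2} - \frac{9}{2} e_{3} - \frac{9}{8} e_{4} - 3 e_{5} + \frac{93}{16} e_{1} e_{2} e_{4} + e_{1} e_{3} e_{4} - \frac{5}{8} e_{1} e_{4} e_{5} - \frac{3}{2} e_{2} e_{3} e_{4} - \frac{33}{2} e_{2} e_{4} e_{5} - 3 e_{3} e_{4} e_{5}
(2 e_{5}) R2 = -\frac{5}{9} e_{1} - \frac{44}{3} e_{2} - \frac{8}{3} e_{3} - \frac{8}{3} e_{4} + e_{5} - \frac{31}{6} e_{1} e_{2} e_{5} - \frac{8}{9} e_{1} e_{3} e_{5} - \frac{1}{18} e_{1} e_{4} e_{5} + \frac{4}{3} e_{2} e_{3} e_{5} + \frac{70}{3} e_{2} e_{4} e_{5} + 4 e_{3} e_{4} e_{5}
Summing the partial products and collecting blades:
Answer: -\frac{847}{144} e_{1} - \frac{315}{8} e_{2} - 7 e_{3} - \frac{117}{4} e_{4} + \frac{169}{12} e_{5} - \frac{721}{108} e_{1} e_{2} e_{3} + \frac{5051}{432} e_{1} e_{2} e_{4} - \frac{226}{27} e_{1} e_{2} e_{5} + \frac{25}{12} e_{1} e_{3} e_{4} - \frac{13}{18} e_{1} e_{3} e_{5} - \frac{97}{72} e_{1} e_{4} e_{5} - \frac{199}{6} e_{2} e_{3} e_{4} + \frac{190}{9} e_{2} e_{3} e_{5} + \frac{83}{18} e_{2} e_{4} e_{5} - 3 e_{3} e_{4} e_{5}


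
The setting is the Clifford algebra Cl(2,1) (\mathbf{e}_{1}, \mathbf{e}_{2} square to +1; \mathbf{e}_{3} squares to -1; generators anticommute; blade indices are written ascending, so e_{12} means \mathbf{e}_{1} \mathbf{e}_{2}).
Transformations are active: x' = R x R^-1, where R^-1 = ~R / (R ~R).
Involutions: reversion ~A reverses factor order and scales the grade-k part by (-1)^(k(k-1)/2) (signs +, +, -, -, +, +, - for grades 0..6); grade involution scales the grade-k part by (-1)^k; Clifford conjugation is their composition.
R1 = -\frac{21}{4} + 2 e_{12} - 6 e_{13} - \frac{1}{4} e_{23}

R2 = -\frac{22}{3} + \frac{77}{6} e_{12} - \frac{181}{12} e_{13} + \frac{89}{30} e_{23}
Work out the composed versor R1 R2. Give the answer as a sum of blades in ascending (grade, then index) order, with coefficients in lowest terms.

Distribute over the terms of R1 (each basis-blade product reordered to ascending indices, repeated generators contracted through their squares):
(-\frac{21}{4}) R2 = \frac{77}{2} - \frac{539}{8} e_{12} + \frac{1267}{16} e_{13} - \frac{623}{40} e_{23}
(2 e_{12}) R2 = -\frac{77}{3} - \frac{44}{3} e_{12} + \frac{89}{15} e_{13} + \frac{181}{6} e_{23}
(-6 e_{13}) R2 = \frac{181}{2} - \frac{89}{5} e_{12} + 44 e_{13} - 77 e_{23}
(-\frac{1}{4} e_{23}) R2 = -\frac{89}{120} - \frac{181}{48} e_{12} + \frac{77}{24} e_{13} + \frac{11}{6} e_{23}
Summing the partial products and collecting blades:
Answer: \frac{12311}{120} - \frac{8289}{80} e_{12} + \frac{31759}{240} e_{13} - \frac{2423}{40} e_{23}


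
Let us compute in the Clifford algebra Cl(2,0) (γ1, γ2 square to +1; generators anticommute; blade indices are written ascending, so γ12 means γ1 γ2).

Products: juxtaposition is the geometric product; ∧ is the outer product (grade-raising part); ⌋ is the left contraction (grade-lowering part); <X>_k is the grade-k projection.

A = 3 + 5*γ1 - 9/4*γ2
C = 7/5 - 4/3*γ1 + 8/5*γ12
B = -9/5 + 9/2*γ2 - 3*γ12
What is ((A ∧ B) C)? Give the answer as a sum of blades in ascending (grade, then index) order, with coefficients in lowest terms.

step 1: -27/5 - 9*γ1 + 351/20*γ2 + 27/2*γ12
step 2: -429/25 - 837/25*γ1 + 2817/100*γ2 + 1683/50*γ12
Answer: -429/25 - 837/25*γ1 + 2817/100*γ2 + 1683/50*γ12


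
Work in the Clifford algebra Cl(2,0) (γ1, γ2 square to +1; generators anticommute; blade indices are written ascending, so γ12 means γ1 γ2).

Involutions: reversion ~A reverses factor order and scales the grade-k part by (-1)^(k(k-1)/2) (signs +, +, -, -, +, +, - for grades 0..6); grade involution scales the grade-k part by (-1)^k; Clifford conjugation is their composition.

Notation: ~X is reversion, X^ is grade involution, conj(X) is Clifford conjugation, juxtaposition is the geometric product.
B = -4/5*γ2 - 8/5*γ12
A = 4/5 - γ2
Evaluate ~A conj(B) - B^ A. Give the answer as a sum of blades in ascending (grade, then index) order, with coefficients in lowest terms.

first term: -4/5 + 8/5*γ1 + 16/25*γ2 + 32/25*γ12
second term: -4/5 + 8/5*γ1 + 16/25*γ2 - 32/25*γ12
Answer: 64/25*γ12


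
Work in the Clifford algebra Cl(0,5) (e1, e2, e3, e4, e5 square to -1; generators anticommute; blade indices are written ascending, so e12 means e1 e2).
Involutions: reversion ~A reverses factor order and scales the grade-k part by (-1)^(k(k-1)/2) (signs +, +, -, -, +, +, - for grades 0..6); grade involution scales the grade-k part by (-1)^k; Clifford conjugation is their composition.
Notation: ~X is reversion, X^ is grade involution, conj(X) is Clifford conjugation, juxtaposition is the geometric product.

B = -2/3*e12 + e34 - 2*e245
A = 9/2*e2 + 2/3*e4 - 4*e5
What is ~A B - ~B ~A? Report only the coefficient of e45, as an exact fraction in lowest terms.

first term: -3*e1 + 2/3*e3 - 8*e24 - 4/3*e25 + 9*e45 - 4/9*e124 + 8/3*e125 + 9/2*e234 - 4*e345
second term: -3*e1 + 2/3*e3 + 8*e24 + 4/3*e25 - 9*e45 + 4/9*e124 - 8/3*e125 - 9/2*e234 + 4*e345
Answer: 18


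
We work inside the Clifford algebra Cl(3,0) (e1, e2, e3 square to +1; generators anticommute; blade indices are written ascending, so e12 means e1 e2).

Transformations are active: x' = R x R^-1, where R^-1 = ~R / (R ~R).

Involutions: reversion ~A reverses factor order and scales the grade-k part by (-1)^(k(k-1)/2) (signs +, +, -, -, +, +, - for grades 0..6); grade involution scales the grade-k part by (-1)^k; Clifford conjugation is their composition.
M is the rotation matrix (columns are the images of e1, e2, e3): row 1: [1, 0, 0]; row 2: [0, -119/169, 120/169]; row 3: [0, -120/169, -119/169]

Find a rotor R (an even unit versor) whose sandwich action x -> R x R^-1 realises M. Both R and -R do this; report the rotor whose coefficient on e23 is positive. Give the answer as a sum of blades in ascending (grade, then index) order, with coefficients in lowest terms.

Method: write R = a + b12*e12 + b13*e13 + b23*e23 with a^2 + b12^2 + b13^2 + b23^2 = 1 (so R^-1 = ~R). Expanding the columns R e_j ~R gives tr M = 4a^2 - 1 and, from the antisymmetric part, M21 - M12 = -4a*b12, M13 - M31 = 4a*b13, M32 - M23 = -4a*b23.
Here tr M = -69/169, so a^2 = (1 + tr M)/4 = 25/169 and a = ±5/13. Taking a = 5/13: M21 - M12 = 0, M13 - M31 = 0, M32 - M23 = -240/169, giving b12 = 0, b13 = 0, b23 = 12/13, i.e. R = 5/13 + 12/13*e23.
Its e23 coefficient is already positive.
Answer: 5/13 + 12/13*e23. Note: both R and -R realise this M (trace -69/169); the covering map identifies them, and the e23-coefficient sign is the tie-breaker.


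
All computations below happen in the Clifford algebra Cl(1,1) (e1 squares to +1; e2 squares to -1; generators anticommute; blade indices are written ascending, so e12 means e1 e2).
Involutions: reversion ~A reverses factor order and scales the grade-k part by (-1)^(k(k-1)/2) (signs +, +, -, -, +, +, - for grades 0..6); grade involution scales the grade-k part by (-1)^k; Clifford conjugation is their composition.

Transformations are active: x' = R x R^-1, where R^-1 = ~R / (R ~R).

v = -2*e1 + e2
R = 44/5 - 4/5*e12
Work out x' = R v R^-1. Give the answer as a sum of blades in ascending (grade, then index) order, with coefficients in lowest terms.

~R = 44/5 + 4/5*e12, and R ~R = 384/5, so R^-1 = ~R / (384/5).
R v = -84/5*e1 + 36/5*e2
Answer: -37/20*e1 + 13/20*e2


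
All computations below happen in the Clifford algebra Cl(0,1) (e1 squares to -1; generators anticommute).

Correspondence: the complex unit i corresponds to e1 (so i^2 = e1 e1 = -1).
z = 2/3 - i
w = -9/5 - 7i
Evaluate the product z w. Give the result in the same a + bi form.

In blades: z = 2/3 - e1, w = -9/5 - 7*e1.
Distribute z over w term by term (generator squares from the signature, products reordered to ascending indices): (2/3)*w = -6/5 - 14/3*e1; (-e1)*w = -7 + 9/5*e1.
Sum: -41/5 - 43/15*e1; translating back through the correspondence:
Answer: -41/5 - 43/15*i


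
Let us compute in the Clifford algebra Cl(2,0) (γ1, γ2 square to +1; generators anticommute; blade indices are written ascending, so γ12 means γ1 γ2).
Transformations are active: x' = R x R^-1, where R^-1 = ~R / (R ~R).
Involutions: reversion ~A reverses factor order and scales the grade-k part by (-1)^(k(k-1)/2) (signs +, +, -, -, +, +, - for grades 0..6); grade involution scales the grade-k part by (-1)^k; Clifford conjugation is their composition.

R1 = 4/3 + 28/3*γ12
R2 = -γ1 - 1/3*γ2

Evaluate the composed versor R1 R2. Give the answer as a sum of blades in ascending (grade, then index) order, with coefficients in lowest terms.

Distribute over the terms of R1 (each basis-blade product reordered to ascending indices, repeated generators contracted through their squares):
(4/3) R2 = -4/3*γ1 - 4/9*γ2
(28/3*γ12) R2 = -28/9*γ1 + 28/3*γ2
Summing the partial products and collecting blades:
Answer: -40/9*γ1 + 80/9*γ2


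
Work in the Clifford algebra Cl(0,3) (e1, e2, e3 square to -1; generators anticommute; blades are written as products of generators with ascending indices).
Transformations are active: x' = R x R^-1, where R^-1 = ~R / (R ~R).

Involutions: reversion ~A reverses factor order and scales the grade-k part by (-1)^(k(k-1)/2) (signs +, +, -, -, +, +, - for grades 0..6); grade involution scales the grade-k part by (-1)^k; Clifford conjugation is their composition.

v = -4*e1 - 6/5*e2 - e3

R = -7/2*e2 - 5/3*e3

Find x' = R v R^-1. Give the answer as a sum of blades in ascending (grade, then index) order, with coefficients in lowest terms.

~R = -7/2*e2 - 5/3*e3, and R ~R = -541/36, so R^-1 = ~R / (-541/36).
R v = -88/15 - 14*e1 e2 - 20/3*e1 e3 + 3/2*e2 e3
Answer: 4*e1 - 4146/2705*e2 - 163/541*e3


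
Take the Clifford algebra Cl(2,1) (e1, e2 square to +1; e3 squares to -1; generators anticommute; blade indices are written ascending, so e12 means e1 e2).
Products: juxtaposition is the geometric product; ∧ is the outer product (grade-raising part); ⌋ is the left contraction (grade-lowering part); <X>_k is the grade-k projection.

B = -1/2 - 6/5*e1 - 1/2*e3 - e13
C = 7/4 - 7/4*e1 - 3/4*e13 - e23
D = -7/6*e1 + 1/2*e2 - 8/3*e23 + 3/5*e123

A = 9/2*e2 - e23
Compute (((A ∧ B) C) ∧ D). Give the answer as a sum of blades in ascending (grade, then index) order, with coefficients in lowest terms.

step 1: -9/4*e2 + 27/5*e12 - 7/4*e23 + 57/10*e123
step 2: 7/4 - 57/10*e1 + 783/80*e2 + 9/4*e3 + 21/5*e12 - 27/5*e13 - 719/80*e23 + 227/20*e123
step 3: -49/24*e1 + 7/8*e2 + 1371/160*e12 + 21/8*e13 - 139/24*e23 + 14129/480*e123
Answer: -49/24*e1 + 7/8*e2 + 1371/160*e12 + 21/8*e13 - 139/24*e23 + 14129/480*e123


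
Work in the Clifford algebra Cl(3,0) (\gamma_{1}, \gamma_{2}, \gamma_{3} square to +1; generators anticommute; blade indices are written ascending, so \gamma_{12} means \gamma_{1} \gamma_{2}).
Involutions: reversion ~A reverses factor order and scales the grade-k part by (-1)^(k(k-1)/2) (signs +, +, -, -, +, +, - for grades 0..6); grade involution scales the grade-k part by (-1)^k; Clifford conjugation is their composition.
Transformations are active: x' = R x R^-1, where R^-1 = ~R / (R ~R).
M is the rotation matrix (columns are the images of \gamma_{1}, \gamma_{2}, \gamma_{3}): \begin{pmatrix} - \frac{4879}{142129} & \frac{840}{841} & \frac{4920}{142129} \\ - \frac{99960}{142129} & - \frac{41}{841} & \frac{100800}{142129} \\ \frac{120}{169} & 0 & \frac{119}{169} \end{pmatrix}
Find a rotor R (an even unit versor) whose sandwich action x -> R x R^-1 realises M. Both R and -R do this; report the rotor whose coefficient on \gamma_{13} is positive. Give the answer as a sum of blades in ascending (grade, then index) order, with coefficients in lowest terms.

Method: write R = a + b12*\gamma_{12} + b13*\gamma_{13} + b23*\gamma_{23} with a^2 + b12^2 + b13^2 + b23^2 = 1 (so R^-1 = ~R). Expanding the columns R e_j ~R gives tr M = 4a^2 - 1 and, from the antisymmetric part, M21 - M12 = -4a*b12, M13 - M31 = 4a*b13, M32 - M23 = -4a*b23.
Here tr M = \frac{88271}{142129}, so a^2 = (1 + tr M)/4 = \frac{57600}{142129} and a = ±\frac{240}{377}. Taking a = \frac{240}{377}: M21 - M12 = -\frac{241920}{142129}, M13 - M31 = -\frac{96000}{142129}, M32 - M23 = -\frac{100800}{142129}, giving b12 = \frac{252}{377}, b13 = -\frac{100}{377}, b23 = \frac{105}{377}, i.e. R = \frac{240}{377} + \frac{252}{377} \gamma_{12} - \frac{100}{377} \gamma_{13} + \frac{105}{377} \gamma_{23}.
Its \gamma_{13} coefficient is negative, so report the other preimage -R.
Answer: -\frac{240}{377} - \frac{252}{377} \gamma_{12} + \frac{100}{377} \gamma_{13} - \frac{105}{377} \gamma_{23}. Recall the cover is two-to-one: with M of trace \frac{88271}{142129}, both preimages act alike, and the stated \gamma_{13} sign chooses the sheet.


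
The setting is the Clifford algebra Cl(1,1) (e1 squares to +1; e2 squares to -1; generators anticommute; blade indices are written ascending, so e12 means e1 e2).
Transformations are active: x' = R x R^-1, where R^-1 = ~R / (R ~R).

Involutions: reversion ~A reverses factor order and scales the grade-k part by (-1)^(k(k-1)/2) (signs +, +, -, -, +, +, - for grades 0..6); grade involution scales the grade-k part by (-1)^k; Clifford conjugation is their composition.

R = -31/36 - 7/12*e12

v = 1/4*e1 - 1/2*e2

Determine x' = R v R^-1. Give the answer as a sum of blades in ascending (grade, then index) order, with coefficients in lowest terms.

~R = -31/36 + 7/12*e12, and R ~R = 65/162, so R^-1 = ~R / (65/162).
R v = -73/144*e1 + 83/144*e2
Answer: 2003/1040*e1 - 2053/1040*e2


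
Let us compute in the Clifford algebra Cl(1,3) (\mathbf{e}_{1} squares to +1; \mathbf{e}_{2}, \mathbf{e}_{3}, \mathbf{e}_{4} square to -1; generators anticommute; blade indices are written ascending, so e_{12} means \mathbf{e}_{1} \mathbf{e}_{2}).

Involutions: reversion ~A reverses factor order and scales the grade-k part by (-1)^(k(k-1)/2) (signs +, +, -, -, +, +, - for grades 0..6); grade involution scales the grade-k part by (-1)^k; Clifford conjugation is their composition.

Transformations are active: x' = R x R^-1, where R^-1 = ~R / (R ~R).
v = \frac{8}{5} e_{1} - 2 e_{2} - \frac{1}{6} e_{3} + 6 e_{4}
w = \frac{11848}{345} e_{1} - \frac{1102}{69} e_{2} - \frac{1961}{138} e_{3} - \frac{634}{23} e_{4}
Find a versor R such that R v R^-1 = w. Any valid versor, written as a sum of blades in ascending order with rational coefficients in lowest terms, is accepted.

Since q(v) = q(w) = -\frac{33721}{900}, the sum R = v + w = \frac{2480}{69} e_{1} - \frac{1240}{69} e_{2} - \frac{992}{69} e_{3} - \frac{496}{23} e_{4} does the job whenever invertible.
Answer: \frac{2480}{69} e_{1} - \frac{1240}{69} e_{2} - \frac{992}{69} e_{3} - \frac{496}{23} e_{4}


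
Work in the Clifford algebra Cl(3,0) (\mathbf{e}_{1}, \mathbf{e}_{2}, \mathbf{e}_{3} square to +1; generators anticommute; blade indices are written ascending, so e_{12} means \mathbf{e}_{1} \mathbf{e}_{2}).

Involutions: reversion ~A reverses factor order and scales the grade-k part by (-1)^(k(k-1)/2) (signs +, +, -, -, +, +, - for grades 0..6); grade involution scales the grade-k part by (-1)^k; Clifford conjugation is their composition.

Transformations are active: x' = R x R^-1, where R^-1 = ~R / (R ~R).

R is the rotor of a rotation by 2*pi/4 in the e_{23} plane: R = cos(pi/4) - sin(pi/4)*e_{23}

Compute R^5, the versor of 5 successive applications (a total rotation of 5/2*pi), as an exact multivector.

Rotor phase runs at HALF the rotation angle; powers of one rotor simply add phase, so after 5 steps in e_{23} the phase is 5*pi/4 = \frac{5 \pi}{4} and R^5 = cos(\frac{5 \pi}{4}) - sin(\frac{5 \pi}{4})*e_{23}.
cos(\frac{5 \pi}{4}) = - \frac{\sqrt{2}}{2} and sin(\frac{5 \pi}{4}) = - \frac{\sqrt{2}}{2}, so R^5 = - \frac{\sqrt{2}}{2} + \frac{\sqrt{2}}{2} e_{23}. The net rotation is 1/2*pi (after discarding 1 full turn, each of which contributes a factor -1 to the rotor); the rotor keeps the half-angle phase exactly.
Answer: - \frac{\sqrt{2}}{2} + \frac{\sqrt{2}}{2} e_{23}


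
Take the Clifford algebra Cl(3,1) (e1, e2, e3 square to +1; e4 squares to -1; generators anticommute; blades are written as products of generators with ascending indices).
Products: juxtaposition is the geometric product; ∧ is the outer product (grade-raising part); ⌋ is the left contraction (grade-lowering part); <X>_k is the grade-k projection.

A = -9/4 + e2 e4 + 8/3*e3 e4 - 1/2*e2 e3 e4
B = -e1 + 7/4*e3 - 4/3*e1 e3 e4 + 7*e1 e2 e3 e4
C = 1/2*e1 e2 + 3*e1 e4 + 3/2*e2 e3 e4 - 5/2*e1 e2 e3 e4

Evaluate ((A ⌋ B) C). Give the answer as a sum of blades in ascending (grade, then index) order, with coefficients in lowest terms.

step 1: 79/36*e1 - 63/16*e3 + 56/3*e1 e2 - 7*e1 e3 + 3*e1 e3 e4 - 63/4*e1 e2 e3 e4
step 2: -1169/24 - 189/8*e1 - 461/72*e2 - 9*e3 + 79/12*e4 + 9/2*e1 e2 - 203/4*e2 e3 - 1043/32*e2 e4 + 1813/24*e3 e4 - 63/32*e1 e2 e3 + 651/32*e1 e2 e4 + 637/16*e1 e3 e4 - 287/72*e2 e3 e4 + 79/24*e1 e2 e3 e4
Answer: -1169/24 - 189/8*e1 - 461/72*e2 - 9*e3 + 79/12*e4 + 9/2*e1 e2 - 203/4*e2 e3 - 1043/32*e2 e4 + 1813/24*e3 e4 - 63/32*e1 e2 e3 + 651/32*e1 e2 e4 + 637/16*e1 e3 e4 - 287/72*e2 e3 e4 + 79/24*e1 e2 e3 e4


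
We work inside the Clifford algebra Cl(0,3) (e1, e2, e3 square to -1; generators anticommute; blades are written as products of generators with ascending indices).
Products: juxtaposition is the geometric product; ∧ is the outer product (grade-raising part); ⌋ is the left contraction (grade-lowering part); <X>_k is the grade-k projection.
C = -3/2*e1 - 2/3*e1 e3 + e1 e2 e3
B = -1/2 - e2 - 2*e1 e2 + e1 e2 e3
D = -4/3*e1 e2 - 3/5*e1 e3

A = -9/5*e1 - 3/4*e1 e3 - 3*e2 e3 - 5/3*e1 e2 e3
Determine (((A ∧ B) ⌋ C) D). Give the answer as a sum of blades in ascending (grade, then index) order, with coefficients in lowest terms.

step 1: 9/10*e1 + 9/5*e1 e2 + 3/8*e1 e3 + 3/2*e2 e3 + 1/12*e1 e2 e3
step 2: 101/60 - 3/2*e1 + 3/8*e2 - 6/5*e3 - 9/10*e2 e3
step 3: 11/50*e1 - 2*e2 - 9/10*e3 - 1253/450*e1 e2 + 19/100*e1 e3 + 73/40*e1 e2 e3
Answer: 11/50*e1 - 2*e2 - 9/10*e3 - 1253/450*e1 e2 + 19/100*e1 e3 + 73/40*e1 e2 e3


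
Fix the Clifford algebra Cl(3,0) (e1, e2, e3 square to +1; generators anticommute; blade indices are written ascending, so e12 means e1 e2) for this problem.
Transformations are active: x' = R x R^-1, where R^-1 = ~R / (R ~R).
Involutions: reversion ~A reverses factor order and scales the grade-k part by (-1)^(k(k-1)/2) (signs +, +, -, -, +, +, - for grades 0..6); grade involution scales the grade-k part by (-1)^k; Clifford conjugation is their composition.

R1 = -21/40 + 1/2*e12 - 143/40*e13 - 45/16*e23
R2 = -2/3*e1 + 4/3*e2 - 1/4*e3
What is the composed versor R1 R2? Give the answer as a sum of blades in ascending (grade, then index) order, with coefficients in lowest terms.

Distribute over the terms of R2 (each basis-blade product reordered to ascending indices, repeated generators contracted through their squares):
R1 (-2/3*e1) = 7/20*e1 + 1/3*e2 - 143/60*e3 + 15/8*e123
R1 (4/3*e2) = 2/3*e1 - 7/10*e2 + 15/4*e3 + 143/30*e123
R1 (-1/4*e3) = 143/160*e1 + 45/64*e2 + 21/160*e3 - 1/8*e123
Summing the partial products and collecting blades:
Answer: 917/480*e1 + 323/960*e2 + 719/480*e3 + 391/60*e123


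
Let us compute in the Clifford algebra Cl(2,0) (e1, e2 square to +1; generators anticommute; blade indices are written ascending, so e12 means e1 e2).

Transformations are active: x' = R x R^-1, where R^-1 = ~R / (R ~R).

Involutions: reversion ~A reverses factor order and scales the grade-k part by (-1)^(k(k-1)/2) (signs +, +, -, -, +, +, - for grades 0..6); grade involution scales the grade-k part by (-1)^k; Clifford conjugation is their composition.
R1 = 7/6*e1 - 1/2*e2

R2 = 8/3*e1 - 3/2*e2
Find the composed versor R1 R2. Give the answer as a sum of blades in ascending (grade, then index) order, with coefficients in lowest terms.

Distribute over the terms of R1 (each basis-blade product reordered to ascending indices, repeated generators contracted through their squares):
(7/6*e1) R2 = 28/9 - 7/4*e12
(-1/2*e2) R2 = 3/4 + 4/3*e12
Summing the partial products and collecting blades:
Answer: 139/36 - 5/12*e12


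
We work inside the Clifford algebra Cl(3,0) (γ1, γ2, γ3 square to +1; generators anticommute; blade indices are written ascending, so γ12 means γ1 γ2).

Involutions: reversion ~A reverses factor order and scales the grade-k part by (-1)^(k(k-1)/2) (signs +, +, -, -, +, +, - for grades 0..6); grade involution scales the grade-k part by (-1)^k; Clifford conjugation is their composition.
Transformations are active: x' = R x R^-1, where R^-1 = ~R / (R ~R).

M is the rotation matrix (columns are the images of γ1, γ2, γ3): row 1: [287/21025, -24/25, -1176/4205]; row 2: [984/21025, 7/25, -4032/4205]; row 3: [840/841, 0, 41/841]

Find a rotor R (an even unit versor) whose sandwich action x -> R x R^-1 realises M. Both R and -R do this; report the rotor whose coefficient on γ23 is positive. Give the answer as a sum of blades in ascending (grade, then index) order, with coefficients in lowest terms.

Method: write R = a + b12*γ12 + b13*γ13 + b23*γ23 with a^2 + b12^2 + b13^2 + b23^2 = 1 (so R^-1 = ~R). Expanding the columns R e_j ~R gives tr M = 4a^2 - 1 and, from the antisymmetric part, M21 - M12 = -4a*b12, M13 - M31 = 4a*b13, M32 - M23 = -4a*b23.
Here tr M = 7199/21025, so a^2 = (1 + tr M)/4 = 7056/21025 and a = ±84/145. Taking a = 84/145: M21 - M12 = 21168/21025, M13 - M31 = -5376/4205, M32 - M23 = 4032/4205, giving b12 = -63/145, b13 = -16/29, b23 = -12/29, i.e. R = 84/145 - 63/145*γ12 - 16/29*γ13 - 12/29*γ23.
Its γ23 coefficient is negative, so report the other preimage -R.
Answer: -84/145 + 63/145*γ12 + 16/29*γ13 + 12/29*γ23. Uniqueness: Spin(3) -> SO(3) maps R and -R to the same rotation of trace 7199/21025; fixing the sign of the γ23 coefficient removes the ambiguity.
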